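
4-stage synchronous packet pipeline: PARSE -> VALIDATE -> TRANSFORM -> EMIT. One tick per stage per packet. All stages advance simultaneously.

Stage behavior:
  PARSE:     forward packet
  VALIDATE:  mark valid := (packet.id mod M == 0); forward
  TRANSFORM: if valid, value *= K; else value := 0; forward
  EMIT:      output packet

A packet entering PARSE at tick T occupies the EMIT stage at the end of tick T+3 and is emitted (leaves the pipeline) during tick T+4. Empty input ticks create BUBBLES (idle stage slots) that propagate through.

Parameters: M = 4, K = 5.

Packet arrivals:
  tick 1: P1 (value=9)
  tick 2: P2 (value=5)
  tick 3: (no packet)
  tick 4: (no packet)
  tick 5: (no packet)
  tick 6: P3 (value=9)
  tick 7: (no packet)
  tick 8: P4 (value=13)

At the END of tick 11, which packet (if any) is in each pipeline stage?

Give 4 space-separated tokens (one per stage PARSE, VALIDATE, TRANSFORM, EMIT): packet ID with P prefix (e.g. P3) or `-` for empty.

Tick 1: [PARSE:P1(v=9,ok=F), VALIDATE:-, TRANSFORM:-, EMIT:-] out:-; in:P1
Tick 2: [PARSE:P2(v=5,ok=F), VALIDATE:P1(v=9,ok=F), TRANSFORM:-, EMIT:-] out:-; in:P2
Tick 3: [PARSE:-, VALIDATE:P2(v=5,ok=F), TRANSFORM:P1(v=0,ok=F), EMIT:-] out:-; in:-
Tick 4: [PARSE:-, VALIDATE:-, TRANSFORM:P2(v=0,ok=F), EMIT:P1(v=0,ok=F)] out:-; in:-
Tick 5: [PARSE:-, VALIDATE:-, TRANSFORM:-, EMIT:P2(v=0,ok=F)] out:P1(v=0); in:-
Tick 6: [PARSE:P3(v=9,ok=F), VALIDATE:-, TRANSFORM:-, EMIT:-] out:P2(v=0); in:P3
Tick 7: [PARSE:-, VALIDATE:P3(v=9,ok=F), TRANSFORM:-, EMIT:-] out:-; in:-
Tick 8: [PARSE:P4(v=13,ok=F), VALIDATE:-, TRANSFORM:P3(v=0,ok=F), EMIT:-] out:-; in:P4
Tick 9: [PARSE:-, VALIDATE:P4(v=13,ok=T), TRANSFORM:-, EMIT:P3(v=0,ok=F)] out:-; in:-
Tick 10: [PARSE:-, VALIDATE:-, TRANSFORM:P4(v=65,ok=T), EMIT:-] out:P3(v=0); in:-
Tick 11: [PARSE:-, VALIDATE:-, TRANSFORM:-, EMIT:P4(v=65,ok=T)] out:-; in:-
At end of tick 11: ['-', '-', '-', 'P4']

Answer: - - - P4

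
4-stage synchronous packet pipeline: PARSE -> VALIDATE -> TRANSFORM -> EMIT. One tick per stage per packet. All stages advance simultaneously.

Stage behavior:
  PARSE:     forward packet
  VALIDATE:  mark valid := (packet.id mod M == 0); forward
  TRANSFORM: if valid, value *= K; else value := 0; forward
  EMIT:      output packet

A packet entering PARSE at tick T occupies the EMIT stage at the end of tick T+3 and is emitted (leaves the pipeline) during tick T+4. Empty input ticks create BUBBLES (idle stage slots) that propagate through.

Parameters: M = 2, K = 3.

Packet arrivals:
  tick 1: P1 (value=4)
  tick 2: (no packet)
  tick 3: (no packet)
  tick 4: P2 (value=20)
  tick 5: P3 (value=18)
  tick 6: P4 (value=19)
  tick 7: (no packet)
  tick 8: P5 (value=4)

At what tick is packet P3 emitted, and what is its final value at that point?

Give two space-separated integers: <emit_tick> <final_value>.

Tick 1: [PARSE:P1(v=4,ok=F), VALIDATE:-, TRANSFORM:-, EMIT:-] out:-; in:P1
Tick 2: [PARSE:-, VALIDATE:P1(v=4,ok=F), TRANSFORM:-, EMIT:-] out:-; in:-
Tick 3: [PARSE:-, VALIDATE:-, TRANSFORM:P1(v=0,ok=F), EMIT:-] out:-; in:-
Tick 4: [PARSE:P2(v=20,ok=F), VALIDATE:-, TRANSFORM:-, EMIT:P1(v=0,ok=F)] out:-; in:P2
Tick 5: [PARSE:P3(v=18,ok=F), VALIDATE:P2(v=20,ok=T), TRANSFORM:-, EMIT:-] out:P1(v=0); in:P3
Tick 6: [PARSE:P4(v=19,ok=F), VALIDATE:P3(v=18,ok=F), TRANSFORM:P2(v=60,ok=T), EMIT:-] out:-; in:P4
Tick 7: [PARSE:-, VALIDATE:P4(v=19,ok=T), TRANSFORM:P3(v=0,ok=F), EMIT:P2(v=60,ok=T)] out:-; in:-
Tick 8: [PARSE:P5(v=4,ok=F), VALIDATE:-, TRANSFORM:P4(v=57,ok=T), EMIT:P3(v=0,ok=F)] out:P2(v=60); in:P5
Tick 9: [PARSE:-, VALIDATE:P5(v=4,ok=F), TRANSFORM:-, EMIT:P4(v=57,ok=T)] out:P3(v=0); in:-
Tick 10: [PARSE:-, VALIDATE:-, TRANSFORM:P5(v=0,ok=F), EMIT:-] out:P4(v=57); in:-
Tick 11: [PARSE:-, VALIDATE:-, TRANSFORM:-, EMIT:P5(v=0,ok=F)] out:-; in:-
Tick 12: [PARSE:-, VALIDATE:-, TRANSFORM:-, EMIT:-] out:P5(v=0); in:-
P3: arrives tick 5, valid=False (id=3, id%2=1), emit tick 9, final value 0

Answer: 9 0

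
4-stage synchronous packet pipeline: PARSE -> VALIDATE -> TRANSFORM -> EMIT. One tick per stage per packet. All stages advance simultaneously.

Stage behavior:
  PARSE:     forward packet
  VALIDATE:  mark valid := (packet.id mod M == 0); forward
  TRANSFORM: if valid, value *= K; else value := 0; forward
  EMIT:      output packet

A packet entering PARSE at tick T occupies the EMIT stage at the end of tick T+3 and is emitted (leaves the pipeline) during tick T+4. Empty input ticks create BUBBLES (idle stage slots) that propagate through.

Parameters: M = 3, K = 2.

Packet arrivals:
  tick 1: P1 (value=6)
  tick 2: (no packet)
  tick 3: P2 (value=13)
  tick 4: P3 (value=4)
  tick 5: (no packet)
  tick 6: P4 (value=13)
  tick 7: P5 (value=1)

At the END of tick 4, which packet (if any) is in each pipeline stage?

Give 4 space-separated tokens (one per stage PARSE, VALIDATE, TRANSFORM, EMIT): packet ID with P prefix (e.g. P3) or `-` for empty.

Tick 1: [PARSE:P1(v=6,ok=F), VALIDATE:-, TRANSFORM:-, EMIT:-] out:-; in:P1
Tick 2: [PARSE:-, VALIDATE:P1(v=6,ok=F), TRANSFORM:-, EMIT:-] out:-; in:-
Tick 3: [PARSE:P2(v=13,ok=F), VALIDATE:-, TRANSFORM:P1(v=0,ok=F), EMIT:-] out:-; in:P2
Tick 4: [PARSE:P3(v=4,ok=F), VALIDATE:P2(v=13,ok=F), TRANSFORM:-, EMIT:P1(v=0,ok=F)] out:-; in:P3
At end of tick 4: ['P3', 'P2', '-', 'P1']

Answer: P3 P2 - P1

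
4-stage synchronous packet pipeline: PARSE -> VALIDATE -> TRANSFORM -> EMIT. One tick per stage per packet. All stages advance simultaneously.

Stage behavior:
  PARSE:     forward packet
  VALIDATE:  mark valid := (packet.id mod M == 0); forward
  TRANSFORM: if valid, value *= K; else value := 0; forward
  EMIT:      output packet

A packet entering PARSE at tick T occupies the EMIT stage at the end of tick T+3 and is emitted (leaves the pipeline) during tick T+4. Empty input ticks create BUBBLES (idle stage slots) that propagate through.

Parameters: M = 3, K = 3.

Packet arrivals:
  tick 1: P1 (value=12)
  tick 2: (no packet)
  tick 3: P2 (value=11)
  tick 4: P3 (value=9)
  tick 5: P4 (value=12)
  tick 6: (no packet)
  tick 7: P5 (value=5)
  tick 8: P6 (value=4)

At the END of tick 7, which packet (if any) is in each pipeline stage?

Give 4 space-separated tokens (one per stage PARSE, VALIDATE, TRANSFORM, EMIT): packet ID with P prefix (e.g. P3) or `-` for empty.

Tick 1: [PARSE:P1(v=12,ok=F), VALIDATE:-, TRANSFORM:-, EMIT:-] out:-; in:P1
Tick 2: [PARSE:-, VALIDATE:P1(v=12,ok=F), TRANSFORM:-, EMIT:-] out:-; in:-
Tick 3: [PARSE:P2(v=11,ok=F), VALIDATE:-, TRANSFORM:P1(v=0,ok=F), EMIT:-] out:-; in:P2
Tick 4: [PARSE:P3(v=9,ok=F), VALIDATE:P2(v=11,ok=F), TRANSFORM:-, EMIT:P1(v=0,ok=F)] out:-; in:P3
Tick 5: [PARSE:P4(v=12,ok=F), VALIDATE:P3(v=9,ok=T), TRANSFORM:P2(v=0,ok=F), EMIT:-] out:P1(v=0); in:P4
Tick 6: [PARSE:-, VALIDATE:P4(v=12,ok=F), TRANSFORM:P3(v=27,ok=T), EMIT:P2(v=0,ok=F)] out:-; in:-
Tick 7: [PARSE:P5(v=5,ok=F), VALIDATE:-, TRANSFORM:P4(v=0,ok=F), EMIT:P3(v=27,ok=T)] out:P2(v=0); in:P5
At end of tick 7: ['P5', '-', 'P4', 'P3']

Answer: P5 - P4 P3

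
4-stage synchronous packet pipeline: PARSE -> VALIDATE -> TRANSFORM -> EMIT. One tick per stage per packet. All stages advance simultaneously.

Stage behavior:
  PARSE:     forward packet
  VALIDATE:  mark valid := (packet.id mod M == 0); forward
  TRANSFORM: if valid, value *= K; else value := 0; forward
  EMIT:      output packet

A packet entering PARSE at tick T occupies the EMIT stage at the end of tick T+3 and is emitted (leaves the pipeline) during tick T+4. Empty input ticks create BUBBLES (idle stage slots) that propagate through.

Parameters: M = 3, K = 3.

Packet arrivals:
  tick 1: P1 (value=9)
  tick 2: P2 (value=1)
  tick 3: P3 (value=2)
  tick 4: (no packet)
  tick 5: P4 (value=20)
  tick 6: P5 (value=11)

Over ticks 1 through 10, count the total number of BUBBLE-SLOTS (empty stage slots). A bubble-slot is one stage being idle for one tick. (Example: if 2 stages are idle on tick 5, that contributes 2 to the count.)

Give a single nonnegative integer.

Answer: 20

Derivation:
Tick 1: [PARSE:P1(v=9,ok=F), VALIDATE:-, TRANSFORM:-, EMIT:-] out:-; bubbles=3
Tick 2: [PARSE:P2(v=1,ok=F), VALIDATE:P1(v=9,ok=F), TRANSFORM:-, EMIT:-] out:-; bubbles=2
Tick 3: [PARSE:P3(v=2,ok=F), VALIDATE:P2(v=1,ok=F), TRANSFORM:P1(v=0,ok=F), EMIT:-] out:-; bubbles=1
Tick 4: [PARSE:-, VALIDATE:P3(v=2,ok=T), TRANSFORM:P2(v=0,ok=F), EMIT:P1(v=0,ok=F)] out:-; bubbles=1
Tick 5: [PARSE:P4(v=20,ok=F), VALIDATE:-, TRANSFORM:P3(v=6,ok=T), EMIT:P2(v=0,ok=F)] out:P1(v=0); bubbles=1
Tick 6: [PARSE:P5(v=11,ok=F), VALIDATE:P4(v=20,ok=F), TRANSFORM:-, EMIT:P3(v=6,ok=T)] out:P2(v=0); bubbles=1
Tick 7: [PARSE:-, VALIDATE:P5(v=11,ok=F), TRANSFORM:P4(v=0,ok=F), EMIT:-] out:P3(v=6); bubbles=2
Tick 8: [PARSE:-, VALIDATE:-, TRANSFORM:P5(v=0,ok=F), EMIT:P4(v=0,ok=F)] out:-; bubbles=2
Tick 9: [PARSE:-, VALIDATE:-, TRANSFORM:-, EMIT:P5(v=0,ok=F)] out:P4(v=0); bubbles=3
Tick 10: [PARSE:-, VALIDATE:-, TRANSFORM:-, EMIT:-] out:P5(v=0); bubbles=4
Total bubble-slots: 20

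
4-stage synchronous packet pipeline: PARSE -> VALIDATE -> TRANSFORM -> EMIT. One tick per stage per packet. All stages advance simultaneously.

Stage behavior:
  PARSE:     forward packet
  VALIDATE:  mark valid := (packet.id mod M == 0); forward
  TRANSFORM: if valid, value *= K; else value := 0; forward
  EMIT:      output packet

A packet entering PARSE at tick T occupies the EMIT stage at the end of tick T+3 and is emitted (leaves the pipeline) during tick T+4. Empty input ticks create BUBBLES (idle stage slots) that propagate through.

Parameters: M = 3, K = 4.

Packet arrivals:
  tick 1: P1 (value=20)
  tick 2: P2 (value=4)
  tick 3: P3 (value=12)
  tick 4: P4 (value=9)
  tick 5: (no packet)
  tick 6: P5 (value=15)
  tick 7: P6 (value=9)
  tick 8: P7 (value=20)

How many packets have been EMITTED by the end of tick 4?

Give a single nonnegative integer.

Tick 1: [PARSE:P1(v=20,ok=F), VALIDATE:-, TRANSFORM:-, EMIT:-] out:-; in:P1
Tick 2: [PARSE:P2(v=4,ok=F), VALIDATE:P1(v=20,ok=F), TRANSFORM:-, EMIT:-] out:-; in:P2
Tick 3: [PARSE:P3(v=12,ok=F), VALIDATE:P2(v=4,ok=F), TRANSFORM:P1(v=0,ok=F), EMIT:-] out:-; in:P3
Tick 4: [PARSE:P4(v=9,ok=F), VALIDATE:P3(v=12,ok=T), TRANSFORM:P2(v=0,ok=F), EMIT:P1(v=0,ok=F)] out:-; in:P4
Emitted by tick 4: []

Answer: 0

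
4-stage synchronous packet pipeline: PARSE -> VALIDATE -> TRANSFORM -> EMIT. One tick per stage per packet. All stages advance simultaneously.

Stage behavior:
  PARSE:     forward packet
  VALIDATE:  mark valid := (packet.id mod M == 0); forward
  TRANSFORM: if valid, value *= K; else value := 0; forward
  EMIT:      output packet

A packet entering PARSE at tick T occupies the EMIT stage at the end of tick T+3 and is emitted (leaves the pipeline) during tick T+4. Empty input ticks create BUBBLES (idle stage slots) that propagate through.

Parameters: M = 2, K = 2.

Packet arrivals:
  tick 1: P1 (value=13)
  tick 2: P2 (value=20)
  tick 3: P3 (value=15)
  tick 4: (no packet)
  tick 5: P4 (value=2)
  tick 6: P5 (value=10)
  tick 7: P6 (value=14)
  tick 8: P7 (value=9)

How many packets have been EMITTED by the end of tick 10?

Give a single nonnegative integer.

Answer: 5

Derivation:
Tick 1: [PARSE:P1(v=13,ok=F), VALIDATE:-, TRANSFORM:-, EMIT:-] out:-; in:P1
Tick 2: [PARSE:P2(v=20,ok=F), VALIDATE:P1(v=13,ok=F), TRANSFORM:-, EMIT:-] out:-; in:P2
Tick 3: [PARSE:P3(v=15,ok=F), VALIDATE:P2(v=20,ok=T), TRANSFORM:P1(v=0,ok=F), EMIT:-] out:-; in:P3
Tick 4: [PARSE:-, VALIDATE:P3(v=15,ok=F), TRANSFORM:P2(v=40,ok=T), EMIT:P1(v=0,ok=F)] out:-; in:-
Tick 5: [PARSE:P4(v=2,ok=F), VALIDATE:-, TRANSFORM:P3(v=0,ok=F), EMIT:P2(v=40,ok=T)] out:P1(v=0); in:P4
Tick 6: [PARSE:P5(v=10,ok=F), VALIDATE:P4(v=2,ok=T), TRANSFORM:-, EMIT:P3(v=0,ok=F)] out:P2(v=40); in:P5
Tick 7: [PARSE:P6(v=14,ok=F), VALIDATE:P5(v=10,ok=F), TRANSFORM:P4(v=4,ok=T), EMIT:-] out:P3(v=0); in:P6
Tick 8: [PARSE:P7(v=9,ok=F), VALIDATE:P6(v=14,ok=T), TRANSFORM:P5(v=0,ok=F), EMIT:P4(v=4,ok=T)] out:-; in:P7
Tick 9: [PARSE:-, VALIDATE:P7(v=9,ok=F), TRANSFORM:P6(v=28,ok=T), EMIT:P5(v=0,ok=F)] out:P4(v=4); in:-
Tick 10: [PARSE:-, VALIDATE:-, TRANSFORM:P7(v=0,ok=F), EMIT:P6(v=28,ok=T)] out:P5(v=0); in:-
Emitted by tick 10: ['P1', 'P2', 'P3', 'P4', 'P5']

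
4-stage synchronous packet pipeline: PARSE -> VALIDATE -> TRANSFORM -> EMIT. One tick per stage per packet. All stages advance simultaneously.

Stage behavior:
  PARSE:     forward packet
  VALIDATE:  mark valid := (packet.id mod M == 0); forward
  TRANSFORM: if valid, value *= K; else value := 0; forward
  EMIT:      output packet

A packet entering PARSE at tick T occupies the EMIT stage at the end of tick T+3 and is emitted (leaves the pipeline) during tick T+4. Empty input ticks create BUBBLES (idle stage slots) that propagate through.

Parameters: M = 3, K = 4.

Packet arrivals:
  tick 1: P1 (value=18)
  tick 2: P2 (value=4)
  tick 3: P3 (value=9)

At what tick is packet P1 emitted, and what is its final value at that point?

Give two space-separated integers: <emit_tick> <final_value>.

Answer: 5 0

Derivation:
Tick 1: [PARSE:P1(v=18,ok=F), VALIDATE:-, TRANSFORM:-, EMIT:-] out:-; in:P1
Tick 2: [PARSE:P2(v=4,ok=F), VALIDATE:P1(v=18,ok=F), TRANSFORM:-, EMIT:-] out:-; in:P2
Tick 3: [PARSE:P3(v=9,ok=F), VALIDATE:P2(v=4,ok=F), TRANSFORM:P1(v=0,ok=F), EMIT:-] out:-; in:P3
Tick 4: [PARSE:-, VALIDATE:P3(v=9,ok=T), TRANSFORM:P2(v=0,ok=F), EMIT:P1(v=0,ok=F)] out:-; in:-
Tick 5: [PARSE:-, VALIDATE:-, TRANSFORM:P3(v=36,ok=T), EMIT:P2(v=0,ok=F)] out:P1(v=0); in:-
Tick 6: [PARSE:-, VALIDATE:-, TRANSFORM:-, EMIT:P3(v=36,ok=T)] out:P2(v=0); in:-
Tick 7: [PARSE:-, VALIDATE:-, TRANSFORM:-, EMIT:-] out:P3(v=36); in:-
P1: arrives tick 1, valid=False (id=1, id%3=1), emit tick 5, final value 0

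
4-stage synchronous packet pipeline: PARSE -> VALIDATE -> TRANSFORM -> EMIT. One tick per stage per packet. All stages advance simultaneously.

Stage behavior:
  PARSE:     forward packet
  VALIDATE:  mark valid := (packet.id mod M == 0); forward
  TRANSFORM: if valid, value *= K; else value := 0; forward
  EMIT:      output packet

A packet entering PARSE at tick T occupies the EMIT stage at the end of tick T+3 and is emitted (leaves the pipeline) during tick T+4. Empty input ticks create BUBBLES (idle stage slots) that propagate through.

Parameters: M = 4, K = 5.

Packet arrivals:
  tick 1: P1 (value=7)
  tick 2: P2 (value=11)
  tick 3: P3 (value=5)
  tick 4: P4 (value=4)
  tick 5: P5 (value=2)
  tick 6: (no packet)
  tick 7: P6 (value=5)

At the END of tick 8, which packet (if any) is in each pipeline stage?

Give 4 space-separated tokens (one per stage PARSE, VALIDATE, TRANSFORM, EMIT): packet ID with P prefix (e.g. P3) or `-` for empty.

Answer: - P6 - P5

Derivation:
Tick 1: [PARSE:P1(v=7,ok=F), VALIDATE:-, TRANSFORM:-, EMIT:-] out:-; in:P1
Tick 2: [PARSE:P2(v=11,ok=F), VALIDATE:P1(v=7,ok=F), TRANSFORM:-, EMIT:-] out:-; in:P2
Tick 3: [PARSE:P3(v=5,ok=F), VALIDATE:P2(v=11,ok=F), TRANSFORM:P1(v=0,ok=F), EMIT:-] out:-; in:P3
Tick 4: [PARSE:P4(v=4,ok=F), VALIDATE:P3(v=5,ok=F), TRANSFORM:P2(v=0,ok=F), EMIT:P1(v=0,ok=F)] out:-; in:P4
Tick 5: [PARSE:P5(v=2,ok=F), VALIDATE:P4(v=4,ok=T), TRANSFORM:P3(v=0,ok=F), EMIT:P2(v=0,ok=F)] out:P1(v=0); in:P5
Tick 6: [PARSE:-, VALIDATE:P5(v=2,ok=F), TRANSFORM:P4(v=20,ok=T), EMIT:P3(v=0,ok=F)] out:P2(v=0); in:-
Tick 7: [PARSE:P6(v=5,ok=F), VALIDATE:-, TRANSFORM:P5(v=0,ok=F), EMIT:P4(v=20,ok=T)] out:P3(v=0); in:P6
Tick 8: [PARSE:-, VALIDATE:P6(v=5,ok=F), TRANSFORM:-, EMIT:P5(v=0,ok=F)] out:P4(v=20); in:-
At end of tick 8: ['-', 'P6', '-', 'P5']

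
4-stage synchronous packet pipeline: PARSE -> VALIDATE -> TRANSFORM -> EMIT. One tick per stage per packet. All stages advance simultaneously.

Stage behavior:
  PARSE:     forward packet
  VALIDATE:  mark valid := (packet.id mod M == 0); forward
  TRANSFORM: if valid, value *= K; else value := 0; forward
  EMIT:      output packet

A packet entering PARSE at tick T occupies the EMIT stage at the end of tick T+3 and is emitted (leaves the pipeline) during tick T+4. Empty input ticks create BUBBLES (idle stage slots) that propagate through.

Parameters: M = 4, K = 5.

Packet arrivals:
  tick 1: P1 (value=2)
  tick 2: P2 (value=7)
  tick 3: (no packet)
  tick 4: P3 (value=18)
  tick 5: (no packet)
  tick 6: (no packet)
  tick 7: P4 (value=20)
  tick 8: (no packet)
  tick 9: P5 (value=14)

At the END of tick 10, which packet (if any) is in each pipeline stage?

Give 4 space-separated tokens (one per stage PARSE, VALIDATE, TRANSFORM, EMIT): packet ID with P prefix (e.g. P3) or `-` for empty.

Tick 1: [PARSE:P1(v=2,ok=F), VALIDATE:-, TRANSFORM:-, EMIT:-] out:-; in:P1
Tick 2: [PARSE:P2(v=7,ok=F), VALIDATE:P1(v=2,ok=F), TRANSFORM:-, EMIT:-] out:-; in:P2
Tick 3: [PARSE:-, VALIDATE:P2(v=7,ok=F), TRANSFORM:P1(v=0,ok=F), EMIT:-] out:-; in:-
Tick 4: [PARSE:P3(v=18,ok=F), VALIDATE:-, TRANSFORM:P2(v=0,ok=F), EMIT:P1(v=0,ok=F)] out:-; in:P3
Tick 5: [PARSE:-, VALIDATE:P3(v=18,ok=F), TRANSFORM:-, EMIT:P2(v=0,ok=F)] out:P1(v=0); in:-
Tick 6: [PARSE:-, VALIDATE:-, TRANSFORM:P3(v=0,ok=F), EMIT:-] out:P2(v=0); in:-
Tick 7: [PARSE:P4(v=20,ok=F), VALIDATE:-, TRANSFORM:-, EMIT:P3(v=0,ok=F)] out:-; in:P4
Tick 8: [PARSE:-, VALIDATE:P4(v=20,ok=T), TRANSFORM:-, EMIT:-] out:P3(v=0); in:-
Tick 9: [PARSE:P5(v=14,ok=F), VALIDATE:-, TRANSFORM:P4(v=100,ok=T), EMIT:-] out:-; in:P5
Tick 10: [PARSE:-, VALIDATE:P5(v=14,ok=F), TRANSFORM:-, EMIT:P4(v=100,ok=T)] out:-; in:-
At end of tick 10: ['-', 'P5', '-', 'P4']

Answer: - P5 - P4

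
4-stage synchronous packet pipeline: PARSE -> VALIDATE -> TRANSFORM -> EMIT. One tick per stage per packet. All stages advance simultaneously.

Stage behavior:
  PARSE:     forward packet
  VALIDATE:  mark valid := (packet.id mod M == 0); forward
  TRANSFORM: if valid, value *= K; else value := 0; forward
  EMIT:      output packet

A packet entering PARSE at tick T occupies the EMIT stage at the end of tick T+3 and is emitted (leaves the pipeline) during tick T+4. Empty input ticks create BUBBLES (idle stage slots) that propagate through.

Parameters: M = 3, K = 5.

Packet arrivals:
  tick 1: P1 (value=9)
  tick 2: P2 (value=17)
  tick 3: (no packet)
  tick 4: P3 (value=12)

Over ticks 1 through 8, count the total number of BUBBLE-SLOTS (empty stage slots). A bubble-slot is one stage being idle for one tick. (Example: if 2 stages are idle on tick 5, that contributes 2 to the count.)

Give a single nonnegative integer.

Answer: 20

Derivation:
Tick 1: [PARSE:P1(v=9,ok=F), VALIDATE:-, TRANSFORM:-, EMIT:-] out:-; bubbles=3
Tick 2: [PARSE:P2(v=17,ok=F), VALIDATE:P1(v=9,ok=F), TRANSFORM:-, EMIT:-] out:-; bubbles=2
Tick 3: [PARSE:-, VALIDATE:P2(v=17,ok=F), TRANSFORM:P1(v=0,ok=F), EMIT:-] out:-; bubbles=2
Tick 4: [PARSE:P3(v=12,ok=F), VALIDATE:-, TRANSFORM:P2(v=0,ok=F), EMIT:P1(v=0,ok=F)] out:-; bubbles=1
Tick 5: [PARSE:-, VALIDATE:P3(v=12,ok=T), TRANSFORM:-, EMIT:P2(v=0,ok=F)] out:P1(v=0); bubbles=2
Tick 6: [PARSE:-, VALIDATE:-, TRANSFORM:P3(v=60,ok=T), EMIT:-] out:P2(v=0); bubbles=3
Tick 7: [PARSE:-, VALIDATE:-, TRANSFORM:-, EMIT:P3(v=60,ok=T)] out:-; bubbles=3
Tick 8: [PARSE:-, VALIDATE:-, TRANSFORM:-, EMIT:-] out:P3(v=60); bubbles=4
Total bubble-slots: 20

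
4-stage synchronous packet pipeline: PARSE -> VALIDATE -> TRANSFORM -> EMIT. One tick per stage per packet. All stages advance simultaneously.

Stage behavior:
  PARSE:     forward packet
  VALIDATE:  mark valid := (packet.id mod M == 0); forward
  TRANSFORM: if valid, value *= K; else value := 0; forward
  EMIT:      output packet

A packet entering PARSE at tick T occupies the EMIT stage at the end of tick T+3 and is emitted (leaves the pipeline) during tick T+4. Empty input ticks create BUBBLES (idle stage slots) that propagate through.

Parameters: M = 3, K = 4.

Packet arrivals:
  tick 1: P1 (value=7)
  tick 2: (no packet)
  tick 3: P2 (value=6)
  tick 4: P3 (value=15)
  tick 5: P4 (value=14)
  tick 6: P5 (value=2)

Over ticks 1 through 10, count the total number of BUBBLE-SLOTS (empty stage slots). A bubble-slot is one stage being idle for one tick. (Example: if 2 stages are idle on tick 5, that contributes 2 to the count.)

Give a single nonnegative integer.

Tick 1: [PARSE:P1(v=7,ok=F), VALIDATE:-, TRANSFORM:-, EMIT:-] out:-; bubbles=3
Tick 2: [PARSE:-, VALIDATE:P1(v=7,ok=F), TRANSFORM:-, EMIT:-] out:-; bubbles=3
Tick 3: [PARSE:P2(v=6,ok=F), VALIDATE:-, TRANSFORM:P1(v=0,ok=F), EMIT:-] out:-; bubbles=2
Tick 4: [PARSE:P3(v=15,ok=F), VALIDATE:P2(v=6,ok=F), TRANSFORM:-, EMIT:P1(v=0,ok=F)] out:-; bubbles=1
Tick 5: [PARSE:P4(v=14,ok=F), VALIDATE:P3(v=15,ok=T), TRANSFORM:P2(v=0,ok=F), EMIT:-] out:P1(v=0); bubbles=1
Tick 6: [PARSE:P5(v=2,ok=F), VALIDATE:P4(v=14,ok=F), TRANSFORM:P3(v=60,ok=T), EMIT:P2(v=0,ok=F)] out:-; bubbles=0
Tick 7: [PARSE:-, VALIDATE:P5(v=2,ok=F), TRANSFORM:P4(v=0,ok=F), EMIT:P3(v=60,ok=T)] out:P2(v=0); bubbles=1
Tick 8: [PARSE:-, VALIDATE:-, TRANSFORM:P5(v=0,ok=F), EMIT:P4(v=0,ok=F)] out:P3(v=60); bubbles=2
Tick 9: [PARSE:-, VALIDATE:-, TRANSFORM:-, EMIT:P5(v=0,ok=F)] out:P4(v=0); bubbles=3
Tick 10: [PARSE:-, VALIDATE:-, TRANSFORM:-, EMIT:-] out:P5(v=0); bubbles=4
Total bubble-slots: 20

Answer: 20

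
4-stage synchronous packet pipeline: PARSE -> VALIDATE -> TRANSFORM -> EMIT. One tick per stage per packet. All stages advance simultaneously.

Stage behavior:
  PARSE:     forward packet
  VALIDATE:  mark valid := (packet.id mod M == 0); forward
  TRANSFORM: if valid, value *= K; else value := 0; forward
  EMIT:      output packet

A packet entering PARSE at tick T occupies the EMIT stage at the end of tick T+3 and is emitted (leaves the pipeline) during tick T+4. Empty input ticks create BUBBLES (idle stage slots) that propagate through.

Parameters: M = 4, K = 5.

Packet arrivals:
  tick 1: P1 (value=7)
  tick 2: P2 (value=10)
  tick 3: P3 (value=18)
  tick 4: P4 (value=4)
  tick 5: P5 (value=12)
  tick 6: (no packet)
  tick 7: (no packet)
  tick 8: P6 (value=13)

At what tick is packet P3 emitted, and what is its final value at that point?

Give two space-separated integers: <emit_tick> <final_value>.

Tick 1: [PARSE:P1(v=7,ok=F), VALIDATE:-, TRANSFORM:-, EMIT:-] out:-; in:P1
Tick 2: [PARSE:P2(v=10,ok=F), VALIDATE:P1(v=7,ok=F), TRANSFORM:-, EMIT:-] out:-; in:P2
Tick 3: [PARSE:P3(v=18,ok=F), VALIDATE:P2(v=10,ok=F), TRANSFORM:P1(v=0,ok=F), EMIT:-] out:-; in:P3
Tick 4: [PARSE:P4(v=4,ok=F), VALIDATE:P3(v=18,ok=F), TRANSFORM:P2(v=0,ok=F), EMIT:P1(v=0,ok=F)] out:-; in:P4
Tick 5: [PARSE:P5(v=12,ok=F), VALIDATE:P4(v=4,ok=T), TRANSFORM:P3(v=0,ok=F), EMIT:P2(v=0,ok=F)] out:P1(v=0); in:P5
Tick 6: [PARSE:-, VALIDATE:P5(v=12,ok=F), TRANSFORM:P4(v=20,ok=T), EMIT:P3(v=0,ok=F)] out:P2(v=0); in:-
Tick 7: [PARSE:-, VALIDATE:-, TRANSFORM:P5(v=0,ok=F), EMIT:P4(v=20,ok=T)] out:P3(v=0); in:-
Tick 8: [PARSE:P6(v=13,ok=F), VALIDATE:-, TRANSFORM:-, EMIT:P5(v=0,ok=F)] out:P4(v=20); in:P6
Tick 9: [PARSE:-, VALIDATE:P6(v=13,ok=F), TRANSFORM:-, EMIT:-] out:P5(v=0); in:-
Tick 10: [PARSE:-, VALIDATE:-, TRANSFORM:P6(v=0,ok=F), EMIT:-] out:-; in:-
Tick 11: [PARSE:-, VALIDATE:-, TRANSFORM:-, EMIT:P6(v=0,ok=F)] out:-; in:-
Tick 12: [PARSE:-, VALIDATE:-, TRANSFORM:-, EMIT:-] out:P6(v=0); in:-
P3: arrives tick 3, valid=False (id=3, id%4=3), emit tick 7, final value 0

Answer: 7 0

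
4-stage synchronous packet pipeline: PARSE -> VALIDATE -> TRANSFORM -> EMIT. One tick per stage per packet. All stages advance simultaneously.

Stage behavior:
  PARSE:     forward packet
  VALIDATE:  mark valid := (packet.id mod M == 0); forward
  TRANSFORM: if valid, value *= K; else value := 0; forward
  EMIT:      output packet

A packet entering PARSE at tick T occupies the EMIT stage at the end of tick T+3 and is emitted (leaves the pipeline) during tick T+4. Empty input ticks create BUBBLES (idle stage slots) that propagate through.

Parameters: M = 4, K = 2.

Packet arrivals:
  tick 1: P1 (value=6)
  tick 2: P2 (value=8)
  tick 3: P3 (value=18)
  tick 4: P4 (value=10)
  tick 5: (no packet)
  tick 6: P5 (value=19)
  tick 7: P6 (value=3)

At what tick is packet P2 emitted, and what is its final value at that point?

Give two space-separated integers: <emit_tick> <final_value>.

Tick 1: [PARSE:P1(v=6,ok=F), VALIDATE:-, TRANSFORM:-, EMIT:-] out:-; in:P1
Tick 2: [PARSE:P2(v=8,ok=F), VALIDATE:P1(v=6,ok=F), TRANSFORM:-, EMIT:-] out:-; in:P2
Tick 3: [PARSE:P3(v=18,ok=F), VALIDATE:P2(v=8,ok=F), TRANSFORM:P1(v=0,ok=F), EMIT:-] out:-; in:P3
Tick 4: [PARSE:P4(v=10,ok=F), VALIDATE:P3(v=18,ok=F), TRANSFORM:P2(v=0,ok=F), EMIT:P1(v=0,ok=F)] out:-; in:P4
Tick 5: [PARSE:-, VALIDATE:P4(v=10,ok=T), TRANSFORM:P3(v=0,ok=F), EMIT:P2(v=0,ok=F)] out:P1(v=0); in:-
Tick 6: [PARSE:P5(v=19,ok=F), VALIDATE:-, TRANSFORM:P4(v=20,ok=T), EMIT:P3(v=0,ok=F)] out:P2(v=0); in:P5
Tick 7: [PARSE:P6(v=3,ok=F), VALIDATE:P5(v=19,ok=F), TRANSFORM:-, EMIT:P4(v=20,ok=T)] out:P3(v=0); in:P6
Tick 8: [PARSE:-, VALIDATE:P6(v=3,ok=F), TRANSFORM:P5(v=0,ok=F), EMIT:-] out:P4(v=20); in:-
Tick 9: [PARSE:-, VALIDATE:-, TRANSFORM:P6(v=0,ok=F), EMIT:P5(v=0,ok=F)] out:-; in:-
Tick 10: [PARSE:-, VALIDATE:-, TRANSFORM:-, EMIT:P6(v=0,ok=F)] out:P5(v=0); in:-
Tick 11: [PARSE:-, VALIDATE:-, TRANSFORM:-, EMIT:-] out:P6(v=0); in:-
P2: arrives tick 2, valid=False (id=2, id%4=2), emit tick 6, final value 0

Answer: 6 0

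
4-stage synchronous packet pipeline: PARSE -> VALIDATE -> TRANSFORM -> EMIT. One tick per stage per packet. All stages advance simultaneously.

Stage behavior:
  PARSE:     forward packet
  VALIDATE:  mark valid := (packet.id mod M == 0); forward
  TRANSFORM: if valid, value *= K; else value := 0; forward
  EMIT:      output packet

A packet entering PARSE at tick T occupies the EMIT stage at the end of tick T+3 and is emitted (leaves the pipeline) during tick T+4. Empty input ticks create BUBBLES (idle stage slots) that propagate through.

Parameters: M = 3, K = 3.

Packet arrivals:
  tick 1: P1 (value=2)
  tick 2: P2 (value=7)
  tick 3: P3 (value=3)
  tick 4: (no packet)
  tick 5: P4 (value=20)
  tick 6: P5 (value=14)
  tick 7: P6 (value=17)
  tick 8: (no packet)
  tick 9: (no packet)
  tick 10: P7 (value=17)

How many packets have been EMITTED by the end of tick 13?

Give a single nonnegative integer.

Answer: 6

Derivation:
Tick 1: [PARSE:P1(v=2,ok=F), VALIDATE:-, TRANSFORM:-, EMIT:-] out:-; in:P1
Tick 2: [PARSE:P2(v=7,ok=F), VALIDATE:P1(v=2,ok=F), TRANSFORM:-, EMIT:-] out:-; in:P2
Tick 3: [PARSE:P3(v=3,ok=F), VALIDATE:P2(v=7,ok=F), TRANSFORM:P1(v=0,ok=F), EMIT:-] out:-; in:P3
Tick 4: [PARSE:-, VALIDATE:P3(v=3,ok=T), TRANSFORM:P2(v=0,ok=F), EMIT:P1(v=0,ok=F)] out:-; in:-
Tick 5: [PARSE:P4(v=20,ok=F), VALIDATE:-, TRANSFORM:P3(v=9,ok=T), EMIT:P2(v=0,ok=F)] out:P1(v=0); in:P4
Tick 6: [PARSE:P5(v=14,ok=F), VALIDATE:P4(v=20,ok=F), TRANSFORM:-, EMIT:P3(v=9,ok=T)] out:P2(v=0); in:P5
Tick 7: [PARSE:P6(v=17,ok=F), VALIDATE:P5(v=14,ok=F), TRANSFORM:P4(v=0,ok=F), EMIT:-] out:P3(v=9); in:P6
Tick 8: [PARSE:-, VALIDATE:P6(v=17,ok=T), TRANSFORM:P5(v=0,ok=F), EMIT:P4(v=0,ok=F)] out:-; in:-
Tick 9: [PARSE:-, VALIDATE:-, TRANSFORM:P6(v=51,ok=T), EMIT:P5(v=0,ok=F)] out:P4(v=0); in:-
Tick 10: [PARSE:P7(v=17,ok=F), VALIDATE:-, TRANSFORM:-, EMIT:P6(v=51,ok=T)] out:P5(v=0); in:P7
Tick 11: [PARSE:-, VALIDATE:P7(v=17,ok=F), TRANSFORM:-, EMIT:-] out:P6(v=51); in:-
Tick 12: [PARSE:-, VALIDATE:-, TRANSFORM:P7(v=0,ok=F), EMIT:-] out:-; in:-
Tick 13: [PARSE:-, VALIDATE:-, TRANSFORM:-, EMIT:P7(v=0,ok=F)] out:-; in:-
Emitted by tick 13: ['P1', 'P2', 'P3', 'P4', 'P5', 'P6']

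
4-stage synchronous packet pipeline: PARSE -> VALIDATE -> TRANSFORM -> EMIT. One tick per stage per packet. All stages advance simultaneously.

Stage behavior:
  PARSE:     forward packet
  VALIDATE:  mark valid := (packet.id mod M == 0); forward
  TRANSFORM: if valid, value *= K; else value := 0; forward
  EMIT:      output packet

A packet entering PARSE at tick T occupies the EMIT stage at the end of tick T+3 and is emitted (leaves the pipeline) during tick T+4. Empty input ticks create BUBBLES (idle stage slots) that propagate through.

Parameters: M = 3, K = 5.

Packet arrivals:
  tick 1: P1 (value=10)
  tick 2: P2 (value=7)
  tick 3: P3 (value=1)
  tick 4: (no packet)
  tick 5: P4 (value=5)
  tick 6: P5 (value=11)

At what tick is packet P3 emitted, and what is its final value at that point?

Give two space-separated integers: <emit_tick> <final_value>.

Tick 1: [PARSE:P1(v=10,ok=F), VALIDATE:-, TRANSFORM:-, EMIT:-] out:-; in:P1
Tick 2: [PARSE:P2(v=7,ok=F), VALIDATE:P1(v=10,ok=F), TRANSFORM:-, EMIT:-] out:-; in:P2
Tick 3: [PARSE:P3(v=1,ok=F), VALIDATE:P2(v=7,ok=F), TRANSFORM:P1(v=0,ok=F), EMIT:-] out:-; in:P3
Tick 4: [PARSE:-, VALIDATE:P3(v=1,ok=T), TRANSFORM:P2(v=0,ok=F), EMIT:P1(v=0,ok=F)] out:-; in:-
Tick 5: [PARSE:P4(v=5,ok=F), VALIDATE:-, TRANSFORM:P3(v=5,ok=T), EMIT:P2(v=0,ok=F)] out:P1(v=0); in:P4
Tick 6: [PARSE:P5(v=11,ok=F), VALIDATE:P4(v=5,ok=F), TRANSFORM:-, EMIT:P3(v=5,ok=T)] out:P2(v=0); in:P5
Tick 7: [PARSE:-, VALIDATE:P5(v=11,ok=F), TRANSFORM:P4(v=0,ok=F), EMIT:-] out:P3(v=5); in:-
Tick 8: [PARSE:-, VALIDATE:-, TRANSFORM:P5(v=0,ok=F), EMIT:P4(v=0,ok=F)] out:-; in:-
Tick 9: [PARSE:-, VALIDATE:-, TRANSFORM:-, EMIT:P5(v=0,ok=F)] out:P4(v=0); in:-
Tick 10: [PARSE:-, VALIDATE:-, TRANSFORM:-, EMIT:-] out:P5(v=0); in:-
P3: arrives tick 3, valid=True (id=3, id%3=0), emit tick 7, final value 5

Answer: 7 5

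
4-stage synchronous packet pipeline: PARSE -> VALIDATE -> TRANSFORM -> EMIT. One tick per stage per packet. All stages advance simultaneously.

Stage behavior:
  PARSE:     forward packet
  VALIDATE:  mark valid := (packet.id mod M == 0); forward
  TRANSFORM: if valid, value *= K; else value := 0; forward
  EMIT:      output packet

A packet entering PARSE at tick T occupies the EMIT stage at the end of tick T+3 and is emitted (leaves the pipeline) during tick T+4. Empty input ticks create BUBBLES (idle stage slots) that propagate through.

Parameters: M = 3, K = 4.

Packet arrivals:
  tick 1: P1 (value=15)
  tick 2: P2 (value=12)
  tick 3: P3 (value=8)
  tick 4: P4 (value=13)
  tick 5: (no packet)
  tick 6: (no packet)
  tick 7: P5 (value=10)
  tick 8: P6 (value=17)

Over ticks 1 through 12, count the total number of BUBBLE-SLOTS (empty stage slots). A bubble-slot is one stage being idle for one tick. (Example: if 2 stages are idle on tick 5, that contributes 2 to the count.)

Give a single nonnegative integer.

Tick 1: [PARSE:P1(v=15,ok=F), VALIDATE:-, TRANSFORM:-, EMIT:-] out:-; bubbles=3
Tick 2: [PARSE:P2(v=12,ok=F), VALIDATE:P1(v=15,ok=F), TRANSFORM:-, EMIT:-] out:-; bubbles=2
Tick 3: [PARSE:P3(v=8,ok=F), VALIDATE:P2(v=12,ok=F), TRANSFORM:P1(v=0,ok=F), EMIT:-] out:-; bubbles=1
Tick 4: [PARSE:P4(v=13,ok=F), VALIDATE:P3(v=8,ok=T), TRANSFORM:P2(v=0,ok=F), EMIT:P1(v=0,ok=F)] out:-; bubbles=0
Tick 5: [PARSE:-, VALIDATE:P4(v=13,ok=F), TRANSFORM:P3(v=32,ok=T), EMIT:P2(v=0,ok=F)] out:P1(v=0); bubbles=1
Tick 6: [PARSE:-, VALIDATE:-, TRANSFORM:P4(v=0,ok=F), EMIT:P3(v=32,ok=T)] out:P2(v=0); bubbles=2
Tick 7: [PARSE:P5(v=10,ok=F), VALIDATE:-, TRANSFORM:-, EMIT:P4(v=0,ok=F)] out:P3(v=32); bubbles=2
Tick 8: [PARSE:P6(v=17,ok=F), VALIDATE:P5(v=10,ok=F), TRANSFORM:-, EMIT:-] out:P4(v=0); bubbles=2
Tick 9: [PARSE:-, VALIDATE:P6(v=17,ok=T), TRANSFORM:P5(v=0,ok=F), EMIT:-] out:-; bubbles=2
Tick 10: [PARSE:-, VALIDATE:-, TRANSFORM:P6(v=68,ok=T), EMIT:P5(v=0,ok=F)] out:-; bubbles=2
Tick 11: [PARSE:-, VALIDATE:-, TRANSFORM:-, EMIT:P6(v=68,ok=T)] out:P5(v=0); bubbles=3
Tick 12: [PARSE:-, VALIDATE:-, TRANSFORM:-, EMIT:-] out:P6(v=68); bubbles=4
Total bubble-slots: 24

Answer: 24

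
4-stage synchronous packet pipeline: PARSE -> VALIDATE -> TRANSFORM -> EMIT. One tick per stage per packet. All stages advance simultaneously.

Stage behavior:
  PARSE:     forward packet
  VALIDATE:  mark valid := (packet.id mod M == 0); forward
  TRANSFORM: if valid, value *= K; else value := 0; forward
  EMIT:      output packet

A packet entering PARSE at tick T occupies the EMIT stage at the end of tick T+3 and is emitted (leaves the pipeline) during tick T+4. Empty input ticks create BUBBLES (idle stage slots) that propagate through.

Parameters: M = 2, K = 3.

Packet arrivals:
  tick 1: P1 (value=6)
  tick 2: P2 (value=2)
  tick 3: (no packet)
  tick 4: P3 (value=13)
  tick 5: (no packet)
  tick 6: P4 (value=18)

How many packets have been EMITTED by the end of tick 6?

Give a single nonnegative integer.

Answer: 2

Derivation:
Tick 1: [PARSE:P1(v=6,ok=F), VALIDATE:-, TRANSFORM:-, EMIT:-] out:-; in:P1
Tick 2: [PARSE:P2(v=2,ok=F), VALIDATE:P1(v=6,ok=F), TRANSFORM:-, EMIT:-] out:-; in:P2
Tick 3: [PARSE:-, VALIDATE:P2(v=2,ok=T), TRANSFORM:P1(v=0,ok=F), EMIT:-] out:-; in:-
Tick 4: [PARSE:P3(v=13,ok=F), VALIDATE:-, TRANSFORM:P2(v=6,ok=T), EMIT:P1(v=0,ok=F)] out:-; in:P3
Tick 5: [PARSE:-, VALIDATE:P3(v=13,ok=F), TRANSFORM:-, EMIT:P2(v=6,ok=T)] out:P1(v=0); in:-
Tick 6: [PARSE:P4(v=18,ok=F), VALIDATE:-, TRANSFORM:P3(v=0,ok=F), EMIT:-] out:P2(v=6); in:P4
Emitted by tick 6: ['P1', 'P2']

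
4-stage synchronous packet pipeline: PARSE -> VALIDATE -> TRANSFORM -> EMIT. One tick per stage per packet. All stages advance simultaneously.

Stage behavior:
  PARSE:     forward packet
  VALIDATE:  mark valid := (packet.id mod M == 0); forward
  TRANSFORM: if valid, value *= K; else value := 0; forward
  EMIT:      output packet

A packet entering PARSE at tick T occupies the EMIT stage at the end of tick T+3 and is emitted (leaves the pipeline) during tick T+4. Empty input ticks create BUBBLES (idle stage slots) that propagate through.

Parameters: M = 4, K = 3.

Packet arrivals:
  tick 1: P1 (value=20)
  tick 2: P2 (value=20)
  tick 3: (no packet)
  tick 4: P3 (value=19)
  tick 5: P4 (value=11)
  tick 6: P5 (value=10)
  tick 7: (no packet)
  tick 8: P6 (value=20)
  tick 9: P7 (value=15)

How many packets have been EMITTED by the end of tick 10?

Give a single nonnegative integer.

Tick 1: [PARSE:P1(v=20,ok=F), VALIDATE:-, TRANSFORM:-, EMIT:-] out:-; in:P1
Tick 2: [PARSE:P2(v=20,ok=F), VALIDATE:P1(v=20,ok=F), TRANSFORM:-, EMIT:-] out:-; in:P2
Tick 3: [PARSE:-, VALIDATE:P2(v=20,ok=F), TRANSFORM:P1(v=0,ok=F), EMIT:-] out:-; in:-
Tick 4: [PARSE:P3(v=19,ok=F), VALIDATE:-, TRANSFORM:P2(v=0,ok=F), EMIT:P1(v=0,ok=F)] out:-; in:P3
Tick 5: [PARSE:P4(v=11,ok=F), VALIDATE:P3(v=19,ok=F), TRANSFORM:-, EMIT:P2(v=0,ok=F)] out:P1(v=0); in:P4
Tick 6: [PARSE:P5(v=10,ok=F), VALIDATE:P4(v=11,ok=T), TRANSFORM:P3(v=0,ok=F), EMIT:-] out:P2(v=0); in:P5
Tick 7: [PARSE:-, VALIDATE:P5(v=10,ok=F), TRANSFORM:P4(v=33,ok=T), EMIT:P3(v=0,ok=F)] out:-; in:-
Tick 8: [PARSE:P6(v=20,ok=F), VALIDATE:-, TRANSFORM:P5(v=0,ok=F), EMIT:P4(v=33,ok=T)] out:P3(v=0); in:P6
Tick 9: [PARSE:P7(v=15,ok=F), VALIDATE:P6(v=20,ok=F), TRANSFORM:-, EMIT:P5(v=0,ok=F)] out:P4(v=33); in:P7
Tick 10: [PARSE:-, VALIDATE:P7(v=15,ok=F), TRANSFORM:P6(v=0,ok=F), EMIT:-] out:P5(v=0); in:-
Emitted by tick 10: ['P1', 'P2', 'P3', 'P4', 'P5']

Answer: 5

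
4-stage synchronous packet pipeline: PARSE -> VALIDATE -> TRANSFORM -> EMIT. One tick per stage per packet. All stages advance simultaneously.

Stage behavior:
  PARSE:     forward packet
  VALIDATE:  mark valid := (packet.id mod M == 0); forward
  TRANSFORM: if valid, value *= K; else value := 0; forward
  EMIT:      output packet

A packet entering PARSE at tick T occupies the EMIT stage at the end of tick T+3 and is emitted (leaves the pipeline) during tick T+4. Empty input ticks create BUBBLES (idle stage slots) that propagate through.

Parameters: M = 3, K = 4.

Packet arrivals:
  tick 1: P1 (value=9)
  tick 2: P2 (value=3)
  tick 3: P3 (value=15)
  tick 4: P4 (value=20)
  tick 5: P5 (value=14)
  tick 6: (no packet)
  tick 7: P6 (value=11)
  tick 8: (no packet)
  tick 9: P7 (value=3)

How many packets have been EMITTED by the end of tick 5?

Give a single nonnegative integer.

Answer: 1

Derivation:
Tick 1: [PARSE:P1(v=9,ok=F), VALIDATE:-, TRANSFORM:-, EMIT:-] out:-; in:P1
Tick 2: [PARSE:P2(v=3,ok=F), VALIDATE:P1(v=9,ok=F), TRANSFORM:-, EMIT:-] out:-; in:P2
Tick 3: [PARSE:P3(v=15,ok=F), VALIDATE:P2(v=3,ok=F), TRANSFORM:P1(v=0,ok=F), EMIT:-] out:-; in:P3
Tick 4: [PARSE:P4(v=20,ok=F), VALIDATE:P3(v=15,ok=T), TRANSFORM:P2(v=0,ok=F), EMIT:P1(v=0,ok=F)] out:-; in:P4
Tick 5: [PARSE:P5(v=14,ok=F), VALIDATE:P4(v=20,ok=F), TRANSFORM:P3(v=60,ok=T), EMIT:P2(v=0,ok=F)] out:P1(v=0); in:P5
Emitted by tick 5: ['P1']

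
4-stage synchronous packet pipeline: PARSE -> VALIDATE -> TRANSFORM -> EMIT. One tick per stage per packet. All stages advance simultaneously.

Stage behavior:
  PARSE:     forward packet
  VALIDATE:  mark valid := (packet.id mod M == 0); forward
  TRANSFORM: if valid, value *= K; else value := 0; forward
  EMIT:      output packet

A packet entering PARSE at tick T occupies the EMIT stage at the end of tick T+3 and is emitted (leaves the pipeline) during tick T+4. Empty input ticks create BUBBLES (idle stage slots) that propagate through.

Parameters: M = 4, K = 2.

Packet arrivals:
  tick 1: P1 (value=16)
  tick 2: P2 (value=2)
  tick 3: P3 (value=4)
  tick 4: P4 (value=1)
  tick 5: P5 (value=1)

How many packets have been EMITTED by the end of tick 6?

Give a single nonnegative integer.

Answer: 2

Derivation:
Tick 1: [PARSE:P1(v=16,ok=F), VALIDATE:-, TRANSFORM:-, EMIT:-] out:-; in:P1
Tick 2: [PARSE:P2(v=2,ok=F), VALIDATE:P1(v=16,ok=F), TRANSFORM:-, EMIT:-] out:-; in:P2
Tick 3: [PARSE:P3(v=4,ok=F), VALIDATE:P2(v=2,ok=F), TRANSFORM:P1(v=0,ok=F), EMIT:-] out:-; in:P3
Tick 4: [PARSE:P4(v=1,ok=F), VALIDATE:P3(v=4,ok=F), TRANSFORM:P2(v=0,ok=F), EMIT:P1(v=0,ok=F)] out:-; in:P4
Tick 5: [PARSE:P5(v=1,ok=F), VALIDATE:P4(v=1,ok=T), TRANSFORM:P3(v=0,ok=F), EMIT:P2(v=0,ok=F)] out:P1(v=0); in:P5
Tick 6: [PARSE:-, VALIDATE:P5(v=1,ok=F), TRANSFORM:P4(v=2,ok=T), EMIT:P3(v=0,ok=F)] out:P2(v=0); in:-
Emitted by tick 6: ['P1', 'P2']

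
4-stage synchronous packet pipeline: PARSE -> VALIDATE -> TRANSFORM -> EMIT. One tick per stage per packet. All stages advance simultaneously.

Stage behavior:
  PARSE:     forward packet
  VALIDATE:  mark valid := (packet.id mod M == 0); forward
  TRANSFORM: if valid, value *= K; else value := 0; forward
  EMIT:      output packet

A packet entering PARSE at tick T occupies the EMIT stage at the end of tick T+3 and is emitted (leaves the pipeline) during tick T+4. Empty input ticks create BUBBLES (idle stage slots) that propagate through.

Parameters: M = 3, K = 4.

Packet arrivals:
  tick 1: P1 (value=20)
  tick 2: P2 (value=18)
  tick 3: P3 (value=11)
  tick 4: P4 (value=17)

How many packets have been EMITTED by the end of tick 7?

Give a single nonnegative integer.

Tick 1: [PARSE:P1(v=20,ok=F), VALIDATE:-, TRANSFORM:-, EMIT:-] out:-; in:P1
Tick 2: [PARSE:P2(v=18,ok=F), VALIDATE:P1(v=20,ok=F), TRANSFORM:-, EMIT:-] out:-; in:P2
Tick 3: [PARSE:P3(v=11,ok=F), VALIDATE:P2(v=18,ok=F), TRANSFORM:P1(v=0,ok=F), EMIT:-] out:-; in:P3
Tick 4: [PARSE:P4(v=17,ok=F), VALIDATE:P3(v=11,ok=T), TRANSFORM:P2(v=0,ok=F), EMIT:P1(v=0,ok=F)] out:-; in:P4
Tick 5: [PARSE:-, VALIDATE:P4(v=17,ok=F), TRANSFORM:P3(v=44,ok=T), EMIT:P2(v=0,ok=F)] out:P1(v=0); in:-
Tick 6: [PARSE:-, VALIDATE:-, TRANSFORM:P4(v=0,ok=F), EMIT:P3(v=44,ok=T)] out:P2(v=0); in:-
Tick 7: [PARSE:-, VALIDATE:-, TRANSFORM:-, EMIT:P4(v=0,ok=F)] out:P3(v=44); in:-
Emitted by tick 7: ['P1', 'P2', 'P3']

Answer: 3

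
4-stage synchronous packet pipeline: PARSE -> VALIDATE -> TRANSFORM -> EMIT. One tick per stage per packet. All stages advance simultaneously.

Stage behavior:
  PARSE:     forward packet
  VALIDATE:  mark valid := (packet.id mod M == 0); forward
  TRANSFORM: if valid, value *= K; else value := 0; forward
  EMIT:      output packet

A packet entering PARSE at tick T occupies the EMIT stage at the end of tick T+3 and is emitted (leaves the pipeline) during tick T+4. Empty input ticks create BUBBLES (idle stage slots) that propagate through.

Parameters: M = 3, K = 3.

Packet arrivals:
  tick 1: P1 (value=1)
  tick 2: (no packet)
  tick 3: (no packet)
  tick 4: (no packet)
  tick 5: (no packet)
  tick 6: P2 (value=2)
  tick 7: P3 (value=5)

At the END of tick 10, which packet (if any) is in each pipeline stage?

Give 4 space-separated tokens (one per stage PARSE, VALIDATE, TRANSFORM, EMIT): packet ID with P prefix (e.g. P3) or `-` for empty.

Answer: - - - P3

Derivation:
Tick 1: [PARSE:P1(v=1,ok=F), VALIDATE:-, TRANSFORM:-, EMIT:-] out:-; in:P1
Tick 2: [PARSE:-, VALIDATE:P1(v=1,ok=F), TRANSFORM:-, EMIT:-] out:-; in:-
Tick 3: [PARSE:-, VALIDATE:-, TRANSFORM:P1(v=0,ok=F), EMIT:-] out:-; in:-
Tick 4: [PARSE:-, VALIDATE:-, TRANSFORM:-, EMIT:P1(v=0,ok=F)] out:-; in:-
Tick 5: [PARSE:-, VALIDATE:-, TRANSFORM:-, EMIT:-] out:P1(v=0); in:-
Tick 6: [PARSE:P2(v=2,ok=F), VALIDATE:-, TRANSFORM:-, EMIT:-] out:-; in:P2
Tick 7: [PARSE:P3(v=5,ok=F), VALIDATE:P2(v=2,ok=F), TRANSFORM:-, EMIT:-] out:-; in:P3
Tick 8: [PARSE:-, VALIDATE:P3(v=5,ok=T), TRANSFORM:P2(v=0,ok=F), EMIT:-] out:-; in:-
Tick 9: [PARSE:-, VALIDATE:-, TRANSFORM:P3(v=15,ok=T), EMIT:P2(v=0,ok=F)] out:-; in:-
Tick 10: [PARSE:-, VALIDATE:-, TRANSFORM:-, EMIT:P3(v=15,ok=T)] out:P2(v=0); in:-
At end of tick 10: ['-', '-', '-', 'P3']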